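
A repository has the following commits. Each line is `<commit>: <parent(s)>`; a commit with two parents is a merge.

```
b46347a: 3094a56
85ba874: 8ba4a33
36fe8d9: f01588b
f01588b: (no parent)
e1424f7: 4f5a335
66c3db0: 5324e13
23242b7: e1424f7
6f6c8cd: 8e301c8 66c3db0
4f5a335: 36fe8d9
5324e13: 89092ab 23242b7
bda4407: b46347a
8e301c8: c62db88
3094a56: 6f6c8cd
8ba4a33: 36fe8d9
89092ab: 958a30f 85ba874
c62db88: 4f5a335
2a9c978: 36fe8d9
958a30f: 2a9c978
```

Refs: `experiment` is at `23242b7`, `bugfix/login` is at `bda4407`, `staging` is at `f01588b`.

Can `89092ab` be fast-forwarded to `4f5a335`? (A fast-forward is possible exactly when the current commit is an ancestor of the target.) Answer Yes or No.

No

A fast-forward from 89092ab to 4f5a335 is possible iff 89092ab is an ancestor of 4f5a335.
Ancestors of 4f5a335: {36fe8d9, 4f5a335, f01588b}.
89092ab is not among them, so fast-forward is not possible.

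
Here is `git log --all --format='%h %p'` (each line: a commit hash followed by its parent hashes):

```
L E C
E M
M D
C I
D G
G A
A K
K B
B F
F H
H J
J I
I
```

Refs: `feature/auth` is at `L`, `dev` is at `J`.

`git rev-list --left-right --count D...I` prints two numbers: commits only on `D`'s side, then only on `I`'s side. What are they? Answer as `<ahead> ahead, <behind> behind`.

Reachable from D: {A, B, D, F, G, H, I, J, K}.
Reachable from I: {I}.
Only in D's history (ahead): {A, B, D, F, G, H, J, K} — 8.
Only in I's history (behind): {} — 0.

8 ahead, 0 behind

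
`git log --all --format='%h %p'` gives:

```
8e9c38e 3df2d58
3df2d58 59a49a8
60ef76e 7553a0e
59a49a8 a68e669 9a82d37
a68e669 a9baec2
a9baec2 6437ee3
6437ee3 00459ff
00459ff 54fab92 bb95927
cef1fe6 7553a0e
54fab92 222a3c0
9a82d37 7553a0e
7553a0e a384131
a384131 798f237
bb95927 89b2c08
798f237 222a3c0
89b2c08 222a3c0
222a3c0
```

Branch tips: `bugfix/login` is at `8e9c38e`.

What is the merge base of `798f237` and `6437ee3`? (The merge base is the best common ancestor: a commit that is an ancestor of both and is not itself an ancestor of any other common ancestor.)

Ancestors of 798f237: {222a3c0, 798f237}.
Ancestors of 6437ee3: {00459ff, 222a3c0, 54fab92, 6437ee3, 89b2c08, bb95927}.
Common ancestors: {222a3c0}.
The only common ancestor is 222a3c0, so it is the merge base.

222a3c0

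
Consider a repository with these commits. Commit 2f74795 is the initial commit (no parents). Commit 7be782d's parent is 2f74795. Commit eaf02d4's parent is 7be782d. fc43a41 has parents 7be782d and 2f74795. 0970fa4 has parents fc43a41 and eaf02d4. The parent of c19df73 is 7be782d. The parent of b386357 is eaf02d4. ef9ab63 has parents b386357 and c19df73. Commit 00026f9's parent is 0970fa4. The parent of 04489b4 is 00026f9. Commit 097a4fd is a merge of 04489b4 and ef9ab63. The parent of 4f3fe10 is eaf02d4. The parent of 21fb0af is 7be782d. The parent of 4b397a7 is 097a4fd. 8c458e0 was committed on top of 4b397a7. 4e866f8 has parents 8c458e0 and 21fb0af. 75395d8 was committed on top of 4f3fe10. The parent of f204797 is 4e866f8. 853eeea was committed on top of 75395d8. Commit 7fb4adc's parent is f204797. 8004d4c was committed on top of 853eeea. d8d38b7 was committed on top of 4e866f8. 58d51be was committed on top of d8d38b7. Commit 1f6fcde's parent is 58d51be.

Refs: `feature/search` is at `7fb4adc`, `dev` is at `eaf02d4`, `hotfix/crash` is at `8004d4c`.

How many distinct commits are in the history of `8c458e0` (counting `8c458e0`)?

13

Walking parent pointers from 8c458e0: reachable set = {00026f9, 04489b4, 0970fa4, 097a4fd, 2f74795, 4b397a7, 7be782d, 8c458e0, b386357, c19df73, eaf02d4, ef9ab63, fc43a41}.
That is 13 commits.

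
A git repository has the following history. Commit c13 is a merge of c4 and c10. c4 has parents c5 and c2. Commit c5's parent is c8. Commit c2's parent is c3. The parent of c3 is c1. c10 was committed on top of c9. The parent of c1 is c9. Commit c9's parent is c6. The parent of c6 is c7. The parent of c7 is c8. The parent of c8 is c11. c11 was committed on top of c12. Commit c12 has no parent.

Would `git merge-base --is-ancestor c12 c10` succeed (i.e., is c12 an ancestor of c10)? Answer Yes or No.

Yes

Ancestors of c10 (commits reachable by following parents): {c10, c11, c12, c6, c7, c8, c9}.
c12 is in that set, so it is an ancestor of c10.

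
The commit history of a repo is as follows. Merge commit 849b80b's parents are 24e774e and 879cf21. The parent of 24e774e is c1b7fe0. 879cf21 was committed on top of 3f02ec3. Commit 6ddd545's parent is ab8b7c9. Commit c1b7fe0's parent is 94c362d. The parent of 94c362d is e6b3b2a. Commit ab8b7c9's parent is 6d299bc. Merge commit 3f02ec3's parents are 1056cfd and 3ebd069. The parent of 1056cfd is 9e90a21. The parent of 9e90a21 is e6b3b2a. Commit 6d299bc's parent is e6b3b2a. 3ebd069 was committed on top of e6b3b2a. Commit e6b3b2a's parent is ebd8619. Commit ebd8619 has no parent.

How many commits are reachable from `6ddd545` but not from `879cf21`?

3

Reachable from 6ddd545: {6d299bc, 6ddd545, ab8b7c9, e6b3b2a, ebd8619}.
Reachable from 879cf21: {1056cfd, 3ebd069, 3f02ec3, 879cf21, 9e90a21, e6b3b2a, ebd8619}.
In 6ddd545's history but not 879cf21's: {6d299bc, 6ddd545, ab8b7c9} — 3 commits.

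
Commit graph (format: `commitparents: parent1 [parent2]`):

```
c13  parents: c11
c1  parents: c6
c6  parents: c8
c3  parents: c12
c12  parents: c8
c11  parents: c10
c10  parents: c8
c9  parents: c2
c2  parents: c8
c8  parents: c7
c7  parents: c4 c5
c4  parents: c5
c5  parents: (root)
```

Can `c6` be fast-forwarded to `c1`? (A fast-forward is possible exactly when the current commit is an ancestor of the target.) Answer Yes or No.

Yes

A fast-forward from c6 to c1 is possible iff c6 is an ancestor of c1.
Ancestors of c1: {c1, c4, c5, c6, c7, c8}.
c6 is among them, so fast-forward is possible.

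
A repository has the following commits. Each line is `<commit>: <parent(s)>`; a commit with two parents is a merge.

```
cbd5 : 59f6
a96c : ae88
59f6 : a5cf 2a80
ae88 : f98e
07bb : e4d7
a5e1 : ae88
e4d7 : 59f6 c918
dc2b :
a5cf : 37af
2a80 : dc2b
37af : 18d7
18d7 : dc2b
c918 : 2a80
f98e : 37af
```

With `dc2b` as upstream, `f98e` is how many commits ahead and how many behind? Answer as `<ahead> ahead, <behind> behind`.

3 ahead, 0 behind

Reachable from f98e: {18d7, 37af, dc2b, f98e}.
Reachable from dc2b: {dc2b}.
Only in f98e's history (ahead): {18d7, 37af, f98e} — 3.
Only in dc2b's history (behind): {} — 0.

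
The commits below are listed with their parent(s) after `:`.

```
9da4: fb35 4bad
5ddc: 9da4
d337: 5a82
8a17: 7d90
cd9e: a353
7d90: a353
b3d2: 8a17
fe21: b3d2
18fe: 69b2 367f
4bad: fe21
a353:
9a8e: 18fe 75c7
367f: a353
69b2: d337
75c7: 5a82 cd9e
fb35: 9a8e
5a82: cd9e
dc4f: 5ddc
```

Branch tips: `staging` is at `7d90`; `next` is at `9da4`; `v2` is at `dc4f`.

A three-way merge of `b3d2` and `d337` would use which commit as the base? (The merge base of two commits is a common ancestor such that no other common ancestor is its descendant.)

a353

Ancestors of b3d2: {7d90, 8a17, a353, b3d2}.
Ancestors of d337: {5a82, a353, cd9e, d337}.
Common ancestors: {a353}.
The only common ancestor is a353, so it is the merge base.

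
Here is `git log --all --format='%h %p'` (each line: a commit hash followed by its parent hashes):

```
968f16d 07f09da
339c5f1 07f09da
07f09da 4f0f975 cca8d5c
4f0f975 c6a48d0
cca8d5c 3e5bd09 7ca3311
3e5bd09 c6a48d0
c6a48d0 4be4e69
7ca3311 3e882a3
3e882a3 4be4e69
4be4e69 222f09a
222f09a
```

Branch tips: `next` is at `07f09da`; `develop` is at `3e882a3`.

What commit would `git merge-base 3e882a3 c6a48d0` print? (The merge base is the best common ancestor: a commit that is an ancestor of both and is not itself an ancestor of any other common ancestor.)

Ancestors of 3e882a3: {222f09a, 3e882a3, 4be4e69}.
Ancestors of c6a48d0: {222f09a, 4be4e69, c6a48d0}.
Common ancestors: {222f09a, 4be4e69}.
Among these, 4be4e69 is not an ancestor of any other common ancestor — it is the merge base.

4be4e69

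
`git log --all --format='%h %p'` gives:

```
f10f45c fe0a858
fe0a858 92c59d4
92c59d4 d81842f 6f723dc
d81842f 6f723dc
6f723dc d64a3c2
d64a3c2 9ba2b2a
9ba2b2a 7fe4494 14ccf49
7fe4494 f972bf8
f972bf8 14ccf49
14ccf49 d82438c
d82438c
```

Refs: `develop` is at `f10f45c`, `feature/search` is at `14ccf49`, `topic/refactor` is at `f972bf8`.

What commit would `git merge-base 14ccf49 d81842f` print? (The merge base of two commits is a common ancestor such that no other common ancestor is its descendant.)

14ccf49

Ancestors of 14ccf49: {14ccf49, d82438c}.
Ancestors of d81842f: {14ccf49, 6f723dc, 7fe4494, 9ba2b2a, d64a3c2, d81842f, d82438c, f972bf8}.
Common ancestors: {14ccf49, d82438c}.
Among these, 14ccf49 is not an ancestor of any other common ancestor — it is the merge base.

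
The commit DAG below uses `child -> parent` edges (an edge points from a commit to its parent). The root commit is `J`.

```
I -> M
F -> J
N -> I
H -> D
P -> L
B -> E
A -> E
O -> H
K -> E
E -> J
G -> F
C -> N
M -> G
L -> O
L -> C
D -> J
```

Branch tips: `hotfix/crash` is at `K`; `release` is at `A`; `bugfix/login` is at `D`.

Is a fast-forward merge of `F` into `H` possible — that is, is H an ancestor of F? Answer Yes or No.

No

A fast-forward from H to F is possible iff H is an ancestor of F.
Ancestors of F: {F, J}.
H is not among them, so fast-forward is not possible.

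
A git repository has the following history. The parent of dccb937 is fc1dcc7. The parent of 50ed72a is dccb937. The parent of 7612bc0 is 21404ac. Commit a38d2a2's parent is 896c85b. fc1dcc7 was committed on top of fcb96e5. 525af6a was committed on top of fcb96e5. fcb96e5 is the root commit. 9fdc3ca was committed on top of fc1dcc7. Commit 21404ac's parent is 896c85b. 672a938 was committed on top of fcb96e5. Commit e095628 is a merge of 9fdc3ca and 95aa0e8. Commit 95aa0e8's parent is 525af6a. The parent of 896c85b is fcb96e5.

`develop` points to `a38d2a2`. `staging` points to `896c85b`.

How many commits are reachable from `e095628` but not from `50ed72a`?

Reachable from e095628: {525af6a, 95aa0e8, 9fdc3ca, e095628, fc1dcc7, fcb96e5}.
Reachable from 50ed72a: {50ed72a, dccb937, fc1dcc7, fcb96e5}.
In e095628's history but not 50ed72a's: {525af6a, 95aa0e8, 9fdc3ca, e095628} — 4 commits.

4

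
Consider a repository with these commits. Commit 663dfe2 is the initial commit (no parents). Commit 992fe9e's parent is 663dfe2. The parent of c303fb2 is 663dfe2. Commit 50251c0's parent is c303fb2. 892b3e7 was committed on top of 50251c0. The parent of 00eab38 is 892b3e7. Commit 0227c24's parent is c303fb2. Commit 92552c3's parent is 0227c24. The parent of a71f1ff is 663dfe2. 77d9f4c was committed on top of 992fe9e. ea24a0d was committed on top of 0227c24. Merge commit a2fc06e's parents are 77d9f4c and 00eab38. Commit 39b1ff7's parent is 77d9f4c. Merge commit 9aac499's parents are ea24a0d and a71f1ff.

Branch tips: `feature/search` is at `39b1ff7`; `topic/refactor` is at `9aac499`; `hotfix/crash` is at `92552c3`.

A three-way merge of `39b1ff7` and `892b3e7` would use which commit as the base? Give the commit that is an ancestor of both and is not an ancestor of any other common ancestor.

663dfe2

Ancestors of 39b1ff7: {39b1ff7, 663dfe2, 77d9f4c, 992fe9e}.
Ancestors of 892b3e7: {50251c0, 663dfe2, 892b3e7, c303fb2}.
Common ancestors: {663dfe2}.
The only common ancestor is 663dfe2, so it is the merge base.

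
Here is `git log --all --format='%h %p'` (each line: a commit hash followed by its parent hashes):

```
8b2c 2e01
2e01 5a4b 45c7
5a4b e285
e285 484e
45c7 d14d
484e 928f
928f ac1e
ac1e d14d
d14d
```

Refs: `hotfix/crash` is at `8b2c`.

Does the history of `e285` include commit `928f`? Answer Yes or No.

Yes

Ancestors of e285 (commits reachable by following parents): {484e, 928f, ac1e, d14d, e285}.
928f is in that set, so it is an ancestor of e285.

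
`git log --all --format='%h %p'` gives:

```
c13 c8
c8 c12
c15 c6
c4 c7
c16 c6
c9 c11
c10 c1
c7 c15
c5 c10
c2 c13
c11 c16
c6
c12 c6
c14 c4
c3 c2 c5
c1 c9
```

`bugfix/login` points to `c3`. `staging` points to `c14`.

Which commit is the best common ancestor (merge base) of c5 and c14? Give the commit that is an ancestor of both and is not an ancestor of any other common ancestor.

c6

Ancestors of c5: {c1, c10, c11, c16, c5, c6, c9}.
Ancestors of c14: {c14, c15, c4, c6, c7}.
Common ancestors: {c6}.
The only common ancestor is c6, so it is the merge base.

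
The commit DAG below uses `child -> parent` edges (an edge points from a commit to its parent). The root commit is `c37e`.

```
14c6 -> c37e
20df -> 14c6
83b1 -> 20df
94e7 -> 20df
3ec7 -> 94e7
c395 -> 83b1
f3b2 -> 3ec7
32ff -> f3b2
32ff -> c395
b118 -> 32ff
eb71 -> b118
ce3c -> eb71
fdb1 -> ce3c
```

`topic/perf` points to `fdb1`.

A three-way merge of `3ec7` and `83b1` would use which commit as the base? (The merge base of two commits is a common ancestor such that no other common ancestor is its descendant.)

20df

Ancestors of 3ec7: {14c6, 20df, 3ec7, 94e7, c37e}.
Ancestors of 83b1: {14c6, 20df, 83b1, c37e}.
Common ancestors: {14c6, 20df, c37e}.
Among these, 20df is not an ancestor of any other common ancestor — it is the merge base.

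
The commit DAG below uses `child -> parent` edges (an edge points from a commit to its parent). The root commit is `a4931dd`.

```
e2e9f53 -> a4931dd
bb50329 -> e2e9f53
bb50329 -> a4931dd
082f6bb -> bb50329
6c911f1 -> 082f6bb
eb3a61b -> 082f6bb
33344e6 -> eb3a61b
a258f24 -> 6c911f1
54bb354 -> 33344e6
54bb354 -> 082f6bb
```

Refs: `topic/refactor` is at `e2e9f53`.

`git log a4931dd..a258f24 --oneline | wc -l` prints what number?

5

Reachable from a258f24: {082f6bb, 6c911f1, a258f24, a4931dd, bb50329, e2e9f53}.
Reachable from a4931dd: {a4931dd}.
In a258f24's history but not a4931dd's: {082f6bb, 6c911f1, a258f24, bb50329, e2e9f53} — 5 commits.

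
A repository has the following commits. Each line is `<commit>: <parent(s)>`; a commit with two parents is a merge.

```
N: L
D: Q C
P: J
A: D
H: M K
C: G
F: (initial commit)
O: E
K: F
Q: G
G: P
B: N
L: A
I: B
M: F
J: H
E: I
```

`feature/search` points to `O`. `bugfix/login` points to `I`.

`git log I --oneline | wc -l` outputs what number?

Walking parent pointers from I: reachable set = {A, B, C, D, F, G, H, I, J, K, L, M, N, P, Q}.
That is 15 commits.

15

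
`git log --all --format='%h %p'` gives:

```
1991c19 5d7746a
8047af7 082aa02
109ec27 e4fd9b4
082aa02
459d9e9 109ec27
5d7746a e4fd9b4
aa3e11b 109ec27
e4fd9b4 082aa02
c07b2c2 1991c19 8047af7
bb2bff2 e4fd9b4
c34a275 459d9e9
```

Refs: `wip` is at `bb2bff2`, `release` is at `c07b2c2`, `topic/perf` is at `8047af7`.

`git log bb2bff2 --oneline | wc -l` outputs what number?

Walking parent pointers from bb2bff2: reachable set = {082aa02, bb2bff2, e4fd9b4}.
That is 3 commits.

3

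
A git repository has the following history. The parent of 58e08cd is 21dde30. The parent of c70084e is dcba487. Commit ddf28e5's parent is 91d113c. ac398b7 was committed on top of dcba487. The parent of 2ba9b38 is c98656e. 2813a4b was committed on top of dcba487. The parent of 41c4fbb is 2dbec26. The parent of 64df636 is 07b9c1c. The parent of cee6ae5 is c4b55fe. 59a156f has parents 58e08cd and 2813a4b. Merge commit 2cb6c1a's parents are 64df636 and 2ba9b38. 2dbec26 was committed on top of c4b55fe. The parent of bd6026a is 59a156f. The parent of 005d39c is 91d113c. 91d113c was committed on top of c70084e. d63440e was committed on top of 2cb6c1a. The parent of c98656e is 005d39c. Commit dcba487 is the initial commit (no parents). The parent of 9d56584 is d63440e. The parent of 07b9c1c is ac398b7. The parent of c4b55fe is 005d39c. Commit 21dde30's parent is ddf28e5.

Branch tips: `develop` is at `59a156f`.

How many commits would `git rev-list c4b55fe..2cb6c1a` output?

6

Reachable from 2cb6c1a: {005d39c, 07b9c1c, 2ba9b38, 2cb6c1a, 64df636, 91d113c, ac398b7, c70084e, c98656e, dcba487}.
Reachable from c4b55fe: {005d39c, 91d113c, c4b55fe, c70084e, dcba487}.
In 2cb6c1a's history but not c4b55fe's: {07b9c1c, 2ba9b38, 2cb6c1a, 64df636, ac398b7, c98656e} — 6 commits.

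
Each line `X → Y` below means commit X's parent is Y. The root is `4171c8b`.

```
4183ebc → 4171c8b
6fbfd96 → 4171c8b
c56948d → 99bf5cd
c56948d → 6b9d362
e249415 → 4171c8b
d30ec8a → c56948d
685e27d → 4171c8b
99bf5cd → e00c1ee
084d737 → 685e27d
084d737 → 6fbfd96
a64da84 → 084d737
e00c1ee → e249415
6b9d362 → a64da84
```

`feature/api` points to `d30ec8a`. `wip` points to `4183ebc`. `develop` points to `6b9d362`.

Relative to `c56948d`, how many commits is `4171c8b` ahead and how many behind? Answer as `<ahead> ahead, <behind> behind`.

0 ahead, 9 behind

Reachable from 4171c8b: {4171c8b}.
Reachable from c56948d: {084d737, 4171c8b, 685e27d, 6b9d362, 6fbfd96, 99bf5cd, a64da84, c56948d, e00c1ee, e249415}.
Only in 4171c8b's history (ahead): {} — 0.
Only in c56948d's history (behind): {084d737, 685e27d, 6b9d362, 6fbfd96, 99bf5cd, a64da84, c56948d, e00c1ee, e249415} — 9.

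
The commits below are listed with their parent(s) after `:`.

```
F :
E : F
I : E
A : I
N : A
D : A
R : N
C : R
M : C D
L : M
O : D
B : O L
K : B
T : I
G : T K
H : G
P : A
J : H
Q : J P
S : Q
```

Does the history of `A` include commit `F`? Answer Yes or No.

Yes

Ancestors of A (commits reachable by following parents): {A, E, F, I}.
F is in that set, so it is an ancestor of A.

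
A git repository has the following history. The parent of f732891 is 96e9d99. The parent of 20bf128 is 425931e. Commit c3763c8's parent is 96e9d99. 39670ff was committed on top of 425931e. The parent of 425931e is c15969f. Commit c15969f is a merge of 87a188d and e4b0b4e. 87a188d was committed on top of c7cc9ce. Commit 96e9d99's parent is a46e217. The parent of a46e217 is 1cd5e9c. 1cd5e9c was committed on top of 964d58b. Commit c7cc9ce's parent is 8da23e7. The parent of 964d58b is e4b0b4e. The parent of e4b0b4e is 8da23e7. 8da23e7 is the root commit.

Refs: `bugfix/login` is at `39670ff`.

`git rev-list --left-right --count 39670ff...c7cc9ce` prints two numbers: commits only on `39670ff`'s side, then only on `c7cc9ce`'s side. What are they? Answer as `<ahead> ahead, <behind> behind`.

Reachable from 39670ff: {39670ff, 425931e, 87a188d, 8da23e7, c15969f, c7cc9ce, e4b0b4e}.
Reachable from c7cc9ce: {8da23e7, c7cc9ce}.
Only in 39670ff's history (ahead): {39670ff, 425931e, 87a188d, c15969f, e4b0b4e} — 5.
Only in c7cc9ce's history (behind): {} — 0.

5 ahead, 0 behind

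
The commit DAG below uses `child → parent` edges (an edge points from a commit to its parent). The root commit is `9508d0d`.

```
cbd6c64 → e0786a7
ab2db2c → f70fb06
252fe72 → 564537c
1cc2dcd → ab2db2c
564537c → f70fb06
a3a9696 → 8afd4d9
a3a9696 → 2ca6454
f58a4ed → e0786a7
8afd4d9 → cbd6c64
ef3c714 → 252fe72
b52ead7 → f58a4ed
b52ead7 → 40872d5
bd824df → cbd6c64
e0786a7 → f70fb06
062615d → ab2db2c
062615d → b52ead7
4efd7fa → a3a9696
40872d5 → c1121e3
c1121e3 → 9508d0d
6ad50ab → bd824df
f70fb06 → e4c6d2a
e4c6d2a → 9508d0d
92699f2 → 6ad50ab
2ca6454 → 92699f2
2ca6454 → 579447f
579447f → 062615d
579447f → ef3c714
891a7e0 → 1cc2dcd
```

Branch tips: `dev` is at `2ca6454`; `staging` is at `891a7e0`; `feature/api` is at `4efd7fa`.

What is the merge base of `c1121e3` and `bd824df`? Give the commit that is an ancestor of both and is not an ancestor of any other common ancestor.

Ancestors of c1121e3: {9508d0d, c1121e3}.
Ancestors of bd824df: {9508d0d, bd824df, cbd6c64, e0786a7, e4c6d2a, f70fb06}.
Common ancestors: {9508d0d}.
The only common ancestor is 9508d0d, so it is the merge base.

9508d0d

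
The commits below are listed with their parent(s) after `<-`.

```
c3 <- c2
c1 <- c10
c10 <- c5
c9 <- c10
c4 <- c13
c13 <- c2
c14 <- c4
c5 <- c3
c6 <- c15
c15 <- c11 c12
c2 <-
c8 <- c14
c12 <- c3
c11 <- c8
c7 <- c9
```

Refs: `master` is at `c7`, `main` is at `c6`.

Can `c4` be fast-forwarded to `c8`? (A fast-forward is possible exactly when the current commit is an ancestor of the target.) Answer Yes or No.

A fast-forward from c4 to c8 is possible iff c4 is an ancestor of c8.
Ancestors of c8: {c13, c14, c2, c4, c8}.
c4 is among them, so fast-forward is possible.

Yes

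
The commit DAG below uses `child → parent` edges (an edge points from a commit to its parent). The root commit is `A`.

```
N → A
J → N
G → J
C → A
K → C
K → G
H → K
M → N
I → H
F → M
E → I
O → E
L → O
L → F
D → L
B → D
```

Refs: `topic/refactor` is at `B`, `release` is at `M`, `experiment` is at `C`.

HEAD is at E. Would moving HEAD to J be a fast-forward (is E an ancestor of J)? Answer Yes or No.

No

A fast-forward from E to J is possible iff E is an ancestor of J.
Ancestors of J: {A, J, N}.
E is not among them, so fast-forward is not possible.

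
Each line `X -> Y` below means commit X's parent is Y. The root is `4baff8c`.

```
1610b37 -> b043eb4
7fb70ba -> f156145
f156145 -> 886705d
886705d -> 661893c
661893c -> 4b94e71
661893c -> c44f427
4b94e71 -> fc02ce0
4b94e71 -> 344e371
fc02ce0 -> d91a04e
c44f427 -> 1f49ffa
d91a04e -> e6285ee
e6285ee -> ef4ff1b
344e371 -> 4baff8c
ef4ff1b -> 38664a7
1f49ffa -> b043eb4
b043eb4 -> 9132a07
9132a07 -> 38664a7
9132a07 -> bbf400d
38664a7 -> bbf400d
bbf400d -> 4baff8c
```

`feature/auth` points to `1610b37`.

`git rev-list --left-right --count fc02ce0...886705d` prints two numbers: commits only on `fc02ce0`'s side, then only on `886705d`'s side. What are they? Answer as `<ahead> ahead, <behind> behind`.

0 ahead, 8 behind

Reachable from fc02ce0: {38664a7, 4baff8c, bbf400d, d91a04e, e6285ee, ef4ff1b, fc02ce0}.
Reachable from 886705d: {1f49ffa, 344e371, 38664a7, 4b94e71, 4baff8c, 661893c, 886705d, 9132a07, b043eb4, bbf400d, c44f427, d91a04e, e6285ee, ef4ff1b, fc02ce0}.
Only in fc02ce0's history (ahead): {} — 0.
Only in 886705d's history (behind): {1f49ffa, 344e371, 4b94e71, 661893c, 886705d, 9132a07, b043eb4, c44f427} — 8.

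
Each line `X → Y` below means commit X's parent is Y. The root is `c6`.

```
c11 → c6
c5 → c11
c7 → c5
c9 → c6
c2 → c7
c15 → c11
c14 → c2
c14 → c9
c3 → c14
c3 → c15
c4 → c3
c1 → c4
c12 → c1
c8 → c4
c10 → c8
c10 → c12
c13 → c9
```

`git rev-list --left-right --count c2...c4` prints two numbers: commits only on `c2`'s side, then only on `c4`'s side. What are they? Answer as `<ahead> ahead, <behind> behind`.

0 ahead, 5 behind

Reachable from c2: {c11, c2, c5, c6, c7}.
Reachable from c4: {c11, c14, c15, c2, c3, c4, c5, c6, c7, c9}.
Only in c2's history (ahead): {} — 0.
Only in c4's history (behind): {c14, c15, c3, c4, c9} — 5.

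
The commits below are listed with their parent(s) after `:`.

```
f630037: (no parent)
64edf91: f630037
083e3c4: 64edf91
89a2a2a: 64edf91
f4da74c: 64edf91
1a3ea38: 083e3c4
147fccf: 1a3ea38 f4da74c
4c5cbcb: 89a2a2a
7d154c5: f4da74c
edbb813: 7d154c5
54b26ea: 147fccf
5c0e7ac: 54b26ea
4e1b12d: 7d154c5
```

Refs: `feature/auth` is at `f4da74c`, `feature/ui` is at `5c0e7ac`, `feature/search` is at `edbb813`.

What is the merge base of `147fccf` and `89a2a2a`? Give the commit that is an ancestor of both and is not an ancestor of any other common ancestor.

64edf91

Ancestors of 147fccf: {083e3c4, 147fccf, 1a3ea38, 64edf91, f4da74c, f630037}.
Ancestors of 89a2a2a: {64edf91, 89a2a2a, f630037}.
Common ancestors: {64edf91, f630037}.
Among these, 64edf91 is not an ancestor of any other common ancestor — it is the merge base.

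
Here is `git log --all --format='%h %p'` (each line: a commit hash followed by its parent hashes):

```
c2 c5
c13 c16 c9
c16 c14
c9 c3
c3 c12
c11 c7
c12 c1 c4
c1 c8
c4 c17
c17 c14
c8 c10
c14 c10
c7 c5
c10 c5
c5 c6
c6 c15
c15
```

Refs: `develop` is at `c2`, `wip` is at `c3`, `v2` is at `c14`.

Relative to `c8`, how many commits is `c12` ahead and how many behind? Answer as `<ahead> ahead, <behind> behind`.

Reachable from c12: {c1, c10, c12, c14, c15, c17, c4, c5, c6, c8}.
Reachable from c8: {c10, c15, c5, c6, c8}.
Only in c12's history (ahead): {c1, c12, c14, c17, c4} — 5.
Only in c8's history (behind): {} — 0.

5 ahead, 0 behind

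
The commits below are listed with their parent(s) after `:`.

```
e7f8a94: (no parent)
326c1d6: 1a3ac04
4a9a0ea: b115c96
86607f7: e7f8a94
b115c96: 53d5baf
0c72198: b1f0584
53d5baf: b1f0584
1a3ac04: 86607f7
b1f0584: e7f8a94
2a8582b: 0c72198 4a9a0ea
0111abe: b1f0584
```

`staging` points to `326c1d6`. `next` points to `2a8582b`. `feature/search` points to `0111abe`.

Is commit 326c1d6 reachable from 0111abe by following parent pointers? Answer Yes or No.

Ancestors of 0111abe: {0111abe, b1f0584, e7f8a94}.
326c1d6 is not in that set, so it is not an ancestor of 0111abe.

No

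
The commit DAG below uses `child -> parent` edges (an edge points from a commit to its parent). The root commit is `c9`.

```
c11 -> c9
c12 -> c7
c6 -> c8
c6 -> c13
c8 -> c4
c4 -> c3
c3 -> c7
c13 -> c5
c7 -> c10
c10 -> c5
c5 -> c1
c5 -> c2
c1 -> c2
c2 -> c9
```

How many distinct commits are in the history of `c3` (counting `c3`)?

7

Walking parent pointers from c3: reachable set = {c1, c10, c2, c3, c5, c7, c9}.
That is 7 commits.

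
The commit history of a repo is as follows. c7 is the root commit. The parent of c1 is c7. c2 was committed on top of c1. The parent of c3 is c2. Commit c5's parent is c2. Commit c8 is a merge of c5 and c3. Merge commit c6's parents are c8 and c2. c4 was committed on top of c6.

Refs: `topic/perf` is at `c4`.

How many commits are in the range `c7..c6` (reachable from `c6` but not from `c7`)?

6

Reachable from c6: {c1, c2, c3, c5, c6, c7, c8}.
Reachable from c7: {c7}.
In c6's history but not c7's: {c1, c2, c3, c5, c6, c8} — 6 commits.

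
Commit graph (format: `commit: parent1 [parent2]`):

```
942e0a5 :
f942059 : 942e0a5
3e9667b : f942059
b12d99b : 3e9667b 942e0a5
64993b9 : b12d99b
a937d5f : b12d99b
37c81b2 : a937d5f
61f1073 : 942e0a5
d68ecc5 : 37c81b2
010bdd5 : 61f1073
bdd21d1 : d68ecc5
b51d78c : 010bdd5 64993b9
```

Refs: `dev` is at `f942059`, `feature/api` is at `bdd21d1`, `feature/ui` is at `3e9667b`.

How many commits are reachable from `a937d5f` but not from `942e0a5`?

Reachable from a937d5f: {3e9667b, 942e0a5, a937d5f, b12d99b, f942059}.
Reachable from 942e0a5: {942e0a5}.
In a937d5f's history but not 942e0a5's: {3e9667b, a937d5f, b12d99b, f942059} — 4 commits.

4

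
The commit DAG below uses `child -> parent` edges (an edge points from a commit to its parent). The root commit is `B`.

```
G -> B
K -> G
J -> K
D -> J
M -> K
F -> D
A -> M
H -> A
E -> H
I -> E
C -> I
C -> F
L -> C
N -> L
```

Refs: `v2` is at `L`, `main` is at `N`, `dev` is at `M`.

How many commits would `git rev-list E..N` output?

7

Reachable from N: {A, B, C, D, E, F, G, H, I, J, K, L, M, N}.
Reachable from E: {A, B, E, G, H, K, M}.
In N's history but not E's: {C, D, F, I, J, L, N} — 7 commits.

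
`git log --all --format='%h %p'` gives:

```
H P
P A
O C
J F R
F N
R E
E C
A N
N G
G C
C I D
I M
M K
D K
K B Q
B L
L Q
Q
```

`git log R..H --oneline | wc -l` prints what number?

Reachable from H: {A, B, C, D, G, H, I, K, L, M, N, P, Q}.
Reachable from R: {B, C, D, E, I, K, L, M, Q, R}.
In H's history but not R's: {A, G, H, N, P} — 5 commits.

5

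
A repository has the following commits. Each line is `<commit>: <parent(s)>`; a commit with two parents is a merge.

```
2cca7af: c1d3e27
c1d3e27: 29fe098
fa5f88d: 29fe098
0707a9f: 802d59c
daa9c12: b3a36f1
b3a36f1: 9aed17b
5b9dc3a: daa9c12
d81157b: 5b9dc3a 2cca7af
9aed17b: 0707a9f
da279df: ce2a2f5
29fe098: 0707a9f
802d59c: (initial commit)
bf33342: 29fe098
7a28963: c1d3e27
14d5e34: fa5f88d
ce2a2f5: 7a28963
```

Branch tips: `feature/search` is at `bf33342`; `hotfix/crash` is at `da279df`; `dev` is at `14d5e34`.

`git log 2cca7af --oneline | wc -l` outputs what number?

5

Walking parent pointers from 2cca7af: reachable set = {0707a9f, 29fe098, 2cca7af, 802d59c, c1d3e27}.
That is 5 commits.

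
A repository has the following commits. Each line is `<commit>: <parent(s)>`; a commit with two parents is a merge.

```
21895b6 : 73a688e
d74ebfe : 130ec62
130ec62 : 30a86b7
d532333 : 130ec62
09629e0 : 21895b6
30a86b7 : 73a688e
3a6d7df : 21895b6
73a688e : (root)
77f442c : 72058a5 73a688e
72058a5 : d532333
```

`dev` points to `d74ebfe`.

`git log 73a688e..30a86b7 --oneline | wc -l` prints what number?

1

Reachable from 30a86b7: {30a86b7, 73a688e}.
Reachable from 73a688e: {73a688e}.
In 30a86b7's history but not 73a688e's: {30a86b7} — 1 commit.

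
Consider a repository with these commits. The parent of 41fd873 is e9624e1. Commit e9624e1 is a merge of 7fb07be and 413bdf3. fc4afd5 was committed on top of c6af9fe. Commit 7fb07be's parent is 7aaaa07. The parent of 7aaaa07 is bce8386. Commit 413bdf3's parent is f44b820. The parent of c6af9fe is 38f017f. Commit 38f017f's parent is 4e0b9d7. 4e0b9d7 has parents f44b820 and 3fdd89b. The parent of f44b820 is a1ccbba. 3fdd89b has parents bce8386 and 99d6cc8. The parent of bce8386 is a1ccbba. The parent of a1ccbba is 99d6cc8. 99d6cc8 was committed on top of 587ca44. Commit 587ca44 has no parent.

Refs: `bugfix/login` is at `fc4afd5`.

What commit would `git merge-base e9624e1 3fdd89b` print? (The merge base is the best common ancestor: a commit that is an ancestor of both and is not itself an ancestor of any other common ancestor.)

bce8386

Ancestors of e9624e1: {413bdf3, 587ca44, 7aaaa07, 7fb07be, 99d6cc8, a1ccbba, bce8386, e9624e1, f44b820}.
Ancestors of 3fdd89b: {3fdd89b, 587ca44, 99d6cc8, a1ccbba, bce8386}.
Common ancestors: {587ca44, 99d6cc8, a1ccbba, bce8386}.
Among these, bce8386 is not an ancestor of any other common ancestor — it is the merge base.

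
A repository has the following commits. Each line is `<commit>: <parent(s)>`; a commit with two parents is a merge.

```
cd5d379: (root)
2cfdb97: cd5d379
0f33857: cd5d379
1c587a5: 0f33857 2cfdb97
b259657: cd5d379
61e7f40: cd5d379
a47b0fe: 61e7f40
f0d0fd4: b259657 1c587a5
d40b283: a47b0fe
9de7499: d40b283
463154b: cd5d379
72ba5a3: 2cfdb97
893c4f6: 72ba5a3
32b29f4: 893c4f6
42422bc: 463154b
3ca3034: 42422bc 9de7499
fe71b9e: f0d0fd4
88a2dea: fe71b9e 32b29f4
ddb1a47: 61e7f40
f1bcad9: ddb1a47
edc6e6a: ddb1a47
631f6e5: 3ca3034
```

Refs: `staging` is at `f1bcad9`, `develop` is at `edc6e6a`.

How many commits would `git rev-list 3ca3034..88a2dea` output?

10

Reachable from 88a2dea: {0f33857, 1c587a5, 2cfdb97, 32b29f4, 72ba5a3, 88a2dea, 893c4f6, b259657, cd5d379, f0d0fd4, fe71b9e}.
Reachable from 3ca3034: {3ca3034, 42422bc, 463154b, 61e7f40, 9de7499, a47b0fe, cd5d379, d40b283}.
In 88a2dea's history but not 3ca3034's: {0f33857, 1c587a5, 2cfdb97, 32b29f4, 72ba5a3, 88a2dea, 893c4f6, b259657, f0d0fd4, fe71b9e} — 10 commits.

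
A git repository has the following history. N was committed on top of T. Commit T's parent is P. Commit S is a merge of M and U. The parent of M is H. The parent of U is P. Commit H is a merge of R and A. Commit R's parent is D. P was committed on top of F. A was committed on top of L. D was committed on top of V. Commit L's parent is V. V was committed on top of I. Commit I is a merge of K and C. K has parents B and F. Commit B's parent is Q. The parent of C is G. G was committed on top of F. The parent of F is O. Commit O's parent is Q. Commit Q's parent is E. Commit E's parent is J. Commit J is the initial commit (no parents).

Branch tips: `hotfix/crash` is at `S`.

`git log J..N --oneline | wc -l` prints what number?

7

Reachable from N: {E, F, J, N, O, P, Q, T}.
Reachable from J: {J}.
In N's history but not J's: {E, F, N, O, P, Q, T} — 7 commits.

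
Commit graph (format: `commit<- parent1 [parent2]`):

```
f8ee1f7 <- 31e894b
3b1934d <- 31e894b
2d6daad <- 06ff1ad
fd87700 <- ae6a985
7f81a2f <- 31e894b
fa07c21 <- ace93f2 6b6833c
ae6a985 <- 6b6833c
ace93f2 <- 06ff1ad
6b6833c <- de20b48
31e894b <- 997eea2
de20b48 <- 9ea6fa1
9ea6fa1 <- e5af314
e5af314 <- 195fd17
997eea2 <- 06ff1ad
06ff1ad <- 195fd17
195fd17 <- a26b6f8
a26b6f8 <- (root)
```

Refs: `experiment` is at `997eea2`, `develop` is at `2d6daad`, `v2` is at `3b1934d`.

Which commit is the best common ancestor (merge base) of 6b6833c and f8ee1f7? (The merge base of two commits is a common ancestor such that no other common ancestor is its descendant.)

195fd17

Ancestors of 6b6833c: {195fd17, 6b6833c, 9ea6fa1, a26b6f8, de20b48, e5af314}.
Ancestors of f8ee1f7: {06ff1ad, 195fd17, 31e894b, 997eea2, a26b6f8, f8ee1f7}.
Common ancestors: {195fd17, a26b6f8}.
Among these, 195fd17 is not an ancestor of any other common ancestor — it is the merge base.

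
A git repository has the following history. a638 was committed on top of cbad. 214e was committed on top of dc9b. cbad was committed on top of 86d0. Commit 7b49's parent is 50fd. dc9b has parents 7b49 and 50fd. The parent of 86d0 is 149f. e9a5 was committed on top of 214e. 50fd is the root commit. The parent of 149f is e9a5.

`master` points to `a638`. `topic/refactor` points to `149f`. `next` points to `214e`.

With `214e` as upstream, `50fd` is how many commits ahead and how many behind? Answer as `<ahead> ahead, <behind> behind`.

Reachable from 50fd: {50fd}.
Reachable from 214e: {214e, 50fd, 7b49, dc9b}.
Only in 50fd's history (ahead): {} — 0.
Only in 214e's history (behind): {214e, 7b49, dc9b} — 3.

0 ahead, 3 behind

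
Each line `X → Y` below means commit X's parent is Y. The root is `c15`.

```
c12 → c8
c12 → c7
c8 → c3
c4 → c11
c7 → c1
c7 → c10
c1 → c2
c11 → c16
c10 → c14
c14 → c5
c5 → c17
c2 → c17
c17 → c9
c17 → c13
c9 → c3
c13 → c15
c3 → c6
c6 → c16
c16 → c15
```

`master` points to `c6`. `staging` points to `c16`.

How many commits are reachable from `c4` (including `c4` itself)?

4

Walking parent pointers from c4: reachable set = {c11, c15, c16, c4}.
That is 4 commits.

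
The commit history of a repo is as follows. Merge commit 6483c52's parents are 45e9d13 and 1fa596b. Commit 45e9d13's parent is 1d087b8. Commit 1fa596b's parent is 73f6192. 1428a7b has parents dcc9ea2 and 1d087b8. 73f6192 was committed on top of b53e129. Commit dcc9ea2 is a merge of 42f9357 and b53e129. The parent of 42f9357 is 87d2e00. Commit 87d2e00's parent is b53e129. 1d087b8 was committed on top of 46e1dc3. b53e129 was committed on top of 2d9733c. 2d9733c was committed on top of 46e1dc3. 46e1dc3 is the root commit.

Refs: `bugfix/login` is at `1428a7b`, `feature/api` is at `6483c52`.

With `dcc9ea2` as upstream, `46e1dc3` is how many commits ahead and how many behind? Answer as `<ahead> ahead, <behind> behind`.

0 ahead, 5 behind

Reachable from 46e1dc3: {46e1dc3}.
Reachable from dcc9ea2: {2d9733c, 42f9357, 46e1dc3, 87d2e00, b53e129, dcc9ea2}.
Only in 46e1dc3's history (ahead): {} — 0.
Only in dcc9ea2's history (behind): {2d9733c, 42f9357, 87d2e00, b53e129, dcc9ea2} — 5.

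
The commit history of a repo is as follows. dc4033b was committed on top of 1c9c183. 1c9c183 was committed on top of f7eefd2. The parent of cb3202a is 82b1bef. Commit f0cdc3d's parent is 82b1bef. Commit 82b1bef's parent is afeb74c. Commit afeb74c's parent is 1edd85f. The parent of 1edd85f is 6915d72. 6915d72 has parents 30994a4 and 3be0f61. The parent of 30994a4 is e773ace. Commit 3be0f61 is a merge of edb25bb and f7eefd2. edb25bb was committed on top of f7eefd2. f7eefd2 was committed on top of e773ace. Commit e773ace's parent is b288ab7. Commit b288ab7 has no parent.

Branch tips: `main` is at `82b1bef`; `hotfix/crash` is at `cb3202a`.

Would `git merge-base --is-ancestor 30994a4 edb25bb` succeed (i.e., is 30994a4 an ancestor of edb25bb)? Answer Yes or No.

No

Ancestors of edb25bb: {b288ab7, e773ace, edb25bb, f7eefd2}.
30994a4 is not in that set, so it is not an ancestor of edb25bb.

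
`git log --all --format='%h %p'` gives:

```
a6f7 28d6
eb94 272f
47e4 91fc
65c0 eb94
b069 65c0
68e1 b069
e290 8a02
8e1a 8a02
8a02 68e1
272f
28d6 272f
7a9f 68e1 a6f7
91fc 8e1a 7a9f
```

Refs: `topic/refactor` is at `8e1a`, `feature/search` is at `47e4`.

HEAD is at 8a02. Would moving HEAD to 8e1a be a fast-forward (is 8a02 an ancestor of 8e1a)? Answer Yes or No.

A fast-forward from 8a02 to 8e1a is possible iff 8a02 is an ancestor of 8e1a.
Ancestors of 8e1a: {272f, 65c0, 68e1, 8a02, 8e1a, b069, eb94}.
8a02 is among them, so fast-forward is possible.

Yes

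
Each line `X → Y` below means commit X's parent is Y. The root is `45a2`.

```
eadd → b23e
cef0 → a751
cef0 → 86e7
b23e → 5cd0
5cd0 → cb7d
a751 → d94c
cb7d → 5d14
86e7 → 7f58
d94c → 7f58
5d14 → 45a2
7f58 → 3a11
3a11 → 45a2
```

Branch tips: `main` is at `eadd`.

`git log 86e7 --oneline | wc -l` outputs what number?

Walking parent pointers from 86e7: reachable set = {3a11, 45a2, 7f58, 86e7}.
That is 4 commits.

4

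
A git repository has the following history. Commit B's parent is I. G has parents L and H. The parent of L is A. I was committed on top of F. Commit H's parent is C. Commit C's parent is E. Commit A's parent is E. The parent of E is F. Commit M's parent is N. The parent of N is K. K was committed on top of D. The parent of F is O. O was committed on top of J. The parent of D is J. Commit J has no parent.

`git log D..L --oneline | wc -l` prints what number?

5

Reachable from L: {A, E, F, J, L, O}.
Reachable from D: {D, J}.
In L's history but not D's: {A, E, F, L, O} — 5 commits.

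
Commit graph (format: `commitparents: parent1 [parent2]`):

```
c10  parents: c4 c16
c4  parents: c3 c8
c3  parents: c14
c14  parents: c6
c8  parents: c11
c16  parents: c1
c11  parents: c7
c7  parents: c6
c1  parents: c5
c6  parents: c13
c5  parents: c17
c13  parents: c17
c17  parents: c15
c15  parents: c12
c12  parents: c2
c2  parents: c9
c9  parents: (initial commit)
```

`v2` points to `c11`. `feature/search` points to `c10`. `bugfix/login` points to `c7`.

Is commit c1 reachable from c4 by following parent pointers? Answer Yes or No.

Ancestors of c4: {c11, c12, c13, c14, c15, c17, c2, c3, c4, c6, c7, c8, c9}.
c1 is not in that set, so it is not an ancestor of c4.

No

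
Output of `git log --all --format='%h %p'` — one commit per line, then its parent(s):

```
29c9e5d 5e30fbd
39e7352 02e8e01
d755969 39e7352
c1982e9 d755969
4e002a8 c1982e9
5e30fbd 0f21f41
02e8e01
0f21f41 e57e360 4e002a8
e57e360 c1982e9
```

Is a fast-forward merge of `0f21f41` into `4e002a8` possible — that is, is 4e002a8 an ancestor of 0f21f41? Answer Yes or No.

Yes

A fast-forward from 4e002a8 to 0f21f41 is possible iff 4e002a8 is an ancestor of 0f21f41.
Ancestors of 0f21f41: {02e8e01, 0f21f41, 39e7352, 4e002a8, c1982e9, d755969, e57e360}.
4e002a8 is among them, so fast-forward is possible.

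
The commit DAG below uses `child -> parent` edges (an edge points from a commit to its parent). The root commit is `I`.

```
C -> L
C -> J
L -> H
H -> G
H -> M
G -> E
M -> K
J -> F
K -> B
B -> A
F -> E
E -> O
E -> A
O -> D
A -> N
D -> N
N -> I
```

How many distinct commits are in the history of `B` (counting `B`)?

Walking parent pointers from B: reachable set = {A, B, I, N}.
That is 4 commits.

4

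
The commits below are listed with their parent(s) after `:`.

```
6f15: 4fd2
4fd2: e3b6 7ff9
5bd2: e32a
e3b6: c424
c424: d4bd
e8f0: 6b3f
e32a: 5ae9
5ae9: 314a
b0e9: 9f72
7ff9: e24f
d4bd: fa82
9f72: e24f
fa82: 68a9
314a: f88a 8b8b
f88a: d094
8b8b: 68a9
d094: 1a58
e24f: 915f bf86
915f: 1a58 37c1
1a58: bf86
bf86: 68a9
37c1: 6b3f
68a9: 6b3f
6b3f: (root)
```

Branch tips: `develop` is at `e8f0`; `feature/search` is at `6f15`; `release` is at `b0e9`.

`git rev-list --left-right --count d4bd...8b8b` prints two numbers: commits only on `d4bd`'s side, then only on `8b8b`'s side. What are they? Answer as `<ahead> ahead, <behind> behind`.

2 ahead, 1 behind

Reachable from d4bd: {68a9, 6b3f, d4bd, fa82}.
Reachable from 8b8b: {68a9, 6b3f, 8b8b}.
Only in d4bd's history (ahead): {d4bd, fa82} — 2.
Only in 8b8b's history (behind): {8b8b} — 1.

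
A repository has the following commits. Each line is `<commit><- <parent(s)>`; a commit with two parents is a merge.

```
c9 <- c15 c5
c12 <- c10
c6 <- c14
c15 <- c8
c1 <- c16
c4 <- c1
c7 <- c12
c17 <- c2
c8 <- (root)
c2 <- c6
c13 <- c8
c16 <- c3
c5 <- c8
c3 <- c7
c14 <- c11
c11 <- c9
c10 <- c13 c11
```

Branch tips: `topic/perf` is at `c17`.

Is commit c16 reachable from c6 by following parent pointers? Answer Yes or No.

No

Ancestors of c6: {c11, c14, c15, c5, c6, c8, c9}.
c16 is not in that set, so it is not an ancestor of c6.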